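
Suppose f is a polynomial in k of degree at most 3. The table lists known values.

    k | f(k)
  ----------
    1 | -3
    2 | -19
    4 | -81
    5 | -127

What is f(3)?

-45

Write f(k) = ak³ + bk² + ck + d; the 4 given values yield a linear system in the 4 coefficients.
Solving, the leading coefficient vanishes, and f(k) = -5k² - k + 3.
Then f(3) = -45.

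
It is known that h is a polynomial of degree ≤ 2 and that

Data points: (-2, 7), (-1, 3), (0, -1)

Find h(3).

-13

First differences: -4, -4.
Level-1 differences are constant, so h has degree 1.
Fitting a degree-1 polynomial gives h(k) = -4k - 1.
Then h(3) = -13.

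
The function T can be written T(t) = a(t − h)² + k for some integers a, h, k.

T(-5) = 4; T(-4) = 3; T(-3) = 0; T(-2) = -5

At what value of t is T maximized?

-5

First differences -1, -3, -5; second difference -2 = 2a, so a = -1.
Expanding, the t-coefficient is −2ah = 2h; matching it to the data gives h = -5, and then k = 4.
So T(t) = -1(t + 5)² + 4.
Hence h = -5.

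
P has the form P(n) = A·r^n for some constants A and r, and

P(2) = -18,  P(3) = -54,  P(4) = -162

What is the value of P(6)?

Consecutive ratio: -54/(-18) = 3, and -162/(-54) = 3, so r = 3.
Then A·3^2 = -18 gives A = -2, and P(n) = -2·3^n.
P(6) = -2·3^6 = -1458.

-1458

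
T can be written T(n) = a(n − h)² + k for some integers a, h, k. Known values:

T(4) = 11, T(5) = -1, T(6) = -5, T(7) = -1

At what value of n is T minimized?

First differences -12, -4, 4; second difference 8 = 2a, so a = 4.
Expanding, the n-coefficient is −2ah = -8h; matching it to the data gives h = 6, and then k = -5.
So T(n) = 4(n − 6)² − 5.
Hence h = 6.

6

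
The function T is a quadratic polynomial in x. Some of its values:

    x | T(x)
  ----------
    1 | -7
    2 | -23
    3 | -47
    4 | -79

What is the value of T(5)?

-119

Write T(x) = ax² + bx + c; the 4 given values yield a linear system in the 3 coefficients.
Solving, T(x) = -4x² - 4x + 1.
Then T(5) = -119.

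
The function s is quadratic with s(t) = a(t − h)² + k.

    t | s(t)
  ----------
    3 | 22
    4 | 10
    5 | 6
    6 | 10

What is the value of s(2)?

First differences -12, -4, 4; second difference 8 = 2a, so a = 4.
Expanding, the t-coefficient is −2ah = -8h; matching it to the data gives h = 5, and then k = 6.
So s(t) = 4(t − 5)² + 6.
s(2) = 4·(-3)² + 6 = 42.

42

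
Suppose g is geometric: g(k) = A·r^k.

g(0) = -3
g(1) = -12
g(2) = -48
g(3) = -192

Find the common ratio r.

Consecutive ratio: -12/(-3) = 4, and -48/(-12) = 4, so r = 4.
Then A·4^0 = -3 gives A = -3, and g(k) = -3·4^k.

4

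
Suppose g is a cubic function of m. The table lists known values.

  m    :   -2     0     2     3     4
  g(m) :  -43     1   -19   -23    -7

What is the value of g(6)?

133

Write g(m) = am³ + bm² + cm + d; the 5 given values yield a linear system in the 4 coefficients.
Solving, g(m) = 2m³ - 8m² - 2m + 1.
Then g(6) = 133.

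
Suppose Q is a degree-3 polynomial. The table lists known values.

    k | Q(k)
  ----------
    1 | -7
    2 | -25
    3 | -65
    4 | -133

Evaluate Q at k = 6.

-377

Write Q(k) = ak³ + bk² + ck + d; the 4 given values yield a linear system in the 4 coefficients.
Solving, Q(k) = -k³ - 5k² + 4k - 5.
Then Q(6) = -377.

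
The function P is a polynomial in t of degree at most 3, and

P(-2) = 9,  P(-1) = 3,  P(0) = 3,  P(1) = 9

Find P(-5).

63

Write P(t) = at³ + bt² + ct + d; the 4 given values yield a linear system in the 4 coefficients.
Solving, the leading coefficient vanishes, and P(t) = 3t² + 3t + 3.
Then P(-5) = 63.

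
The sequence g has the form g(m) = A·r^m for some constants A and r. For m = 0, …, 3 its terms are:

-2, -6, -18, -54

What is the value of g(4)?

-162

Consecutive ratio: -6/(-2) = 3, and -18/(-6) = 3, so r = 3.
Then A·3^0 = -2 gives A = -2, and g(m) = -2·3^m.
g(4) = -2·3^4 = -162.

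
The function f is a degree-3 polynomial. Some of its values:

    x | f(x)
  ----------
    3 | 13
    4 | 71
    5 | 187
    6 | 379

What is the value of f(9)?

1591

Write f(x) = ax³ + bx² + cx + d; the 4 given values yield a linear system in the 4 coefficients.
Solving, f(x) = 3x³ - 7x² - 4x + 7.
Then f(9) = 1591.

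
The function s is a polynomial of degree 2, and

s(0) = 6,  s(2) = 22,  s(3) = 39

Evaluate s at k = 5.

Write s(k) = ak² + bk + c; the 3 given values yield a linear system in the 3 coefficients.
Solving, s(k) = 3k² + 2k + 6.
Then s(5) = 91.

91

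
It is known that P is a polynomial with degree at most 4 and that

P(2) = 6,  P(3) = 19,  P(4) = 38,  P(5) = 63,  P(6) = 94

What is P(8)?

174

First differences: 13, 19, 25, 31. Second differences: 6, 6, 6.
Level-2 differences are constant, so P has degree 2.
Fitting a degree-2 polynomial gives P(m) = 3m² - 2m - 2.
Then P(8) = 174.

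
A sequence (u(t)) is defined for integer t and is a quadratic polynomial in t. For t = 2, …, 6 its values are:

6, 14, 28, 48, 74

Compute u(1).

4

Write u(t) = at² + bt + c; the 5 given values yield a linear system in the 3 coefficients.
Solving, u(t) = 3t² - 7t + 8.
Then u(1) = 4.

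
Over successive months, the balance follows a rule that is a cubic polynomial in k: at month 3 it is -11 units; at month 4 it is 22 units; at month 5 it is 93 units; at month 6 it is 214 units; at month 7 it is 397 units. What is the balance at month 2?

Write the value at k as f(k).
First differences: 33, 71, 121, 183. Second differences: 38, 50, 62. Third differences: 12, 12.
Level-3 differences are constant, so f has degree 3.
Fitting a degree-3 polynomial gives f(k) = 2k³ - 5k² - 6k - 2.
Then f(2) = -18.

-18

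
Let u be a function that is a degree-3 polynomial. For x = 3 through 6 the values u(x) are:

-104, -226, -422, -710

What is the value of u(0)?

-2

Write u(x) = ax³ + bx² + cx + d; the 4 given values yield a linear system in the 4 coefficients.
Solving, u(x) = -3x³ - x² - 4x - 2.
Then u(0) = -2.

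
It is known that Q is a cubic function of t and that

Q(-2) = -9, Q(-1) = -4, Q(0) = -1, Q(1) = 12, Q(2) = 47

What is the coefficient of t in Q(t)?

First differences: 5, 3, 13, 35. Second differences: -2, 10, 22. Third differences: 12, 12.
Level-3 differences are constant, so Q has degree 3.
Fitting a degree-3 polynomial gives Q(t) = 2t³ + 5t² + 6t - 1.
The coefficient of t is 6.

6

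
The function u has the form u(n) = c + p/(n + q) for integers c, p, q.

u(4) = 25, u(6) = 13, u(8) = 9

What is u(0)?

(u(n) − c)(n + q) = p for each data point; the three points give a linear system in c and q, then p follows.
Solving: c = 1, q = -2, p = 48, so u(n) = 1 + 48/(n − 2).
Then u(0) = 1 + 48/(-2) = -23.

-23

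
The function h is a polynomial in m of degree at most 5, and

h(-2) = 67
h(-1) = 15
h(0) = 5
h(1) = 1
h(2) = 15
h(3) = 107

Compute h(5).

First differences: -52, -10, -4, 14, 92. Second differences: 42, 6, 18, 78. Third differences: -36, 12, 60. Fourth differences: 48, 48.
Level-4 differences are constant, so h has degree 4.
Fitting a degree-4 polynomial gives h(m) = 2m^4 - 2m³ + m² - 5m + 5.
Then h(5) = 1005.

1005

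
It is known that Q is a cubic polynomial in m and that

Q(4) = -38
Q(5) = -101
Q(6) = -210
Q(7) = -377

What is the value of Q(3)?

-9

Write Q(m) = am³ + bm² + cm + d; the 4 given values yield a linear system in the 4 coefficients.
Solving, Q(m) = -2m³ + 7m² - 4m - 6.
Then Q(3) = -9.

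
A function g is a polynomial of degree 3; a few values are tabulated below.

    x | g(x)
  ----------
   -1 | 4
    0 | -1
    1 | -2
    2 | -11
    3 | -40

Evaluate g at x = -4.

163

First differences: -5, -1, -9, -29. Second differences: 4, -8, -20. Third differences: -12, -12.
Level-3 differences are constant, so g has degree 3.
Fitting a degree-3 polynomial gives g(x) = -2x³ + 2x² - x - 1.
Then g(-4) = 163.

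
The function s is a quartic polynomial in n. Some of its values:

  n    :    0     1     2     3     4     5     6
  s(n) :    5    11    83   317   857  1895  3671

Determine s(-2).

First differences: 6, 72, 234, 540, 1038, 1776. Second differences: 66, 162, 306, 498, 738. Third differences: 96, 144, 192, 240. Fourth differences: 48, 48, 48.
Level-4 differences are constant, so s has degree 4.
Fitting a degree-4 polynomial gives s(n) = 2n^4 + 4n³ + 7n² - 7n + 5.
Then s(-2) = 47.

47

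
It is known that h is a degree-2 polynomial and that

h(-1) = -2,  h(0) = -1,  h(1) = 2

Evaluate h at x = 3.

Write h(x) = ax² + bx + c; the 3 given values yield a linear system in the 3 coefficients.
Solving, h(x) = x² + 2x - 1.
Then h(3) = 14.

14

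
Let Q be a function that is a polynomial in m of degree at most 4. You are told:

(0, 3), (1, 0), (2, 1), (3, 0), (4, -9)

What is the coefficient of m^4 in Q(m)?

Write Q(m) = am^4 + bm³ + cm² + dm + e; the 5 given values yield a linear system in the 5 coefficients.
Solving, the leading coefficient vanishes, and Q(m) = -m³ + 5m² - 7m + 3.
The coefficient of m^4 is 0.

0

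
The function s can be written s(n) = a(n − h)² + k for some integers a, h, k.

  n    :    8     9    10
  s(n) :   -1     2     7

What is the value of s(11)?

First differences 3, 5; second difference 2 = 2a, so a = 1.
Expanding, the n-coefficient is −2ah = -2h; matching it to the data gives h = 7, and then k = -2.
So s(n) = 1(n − 7)² − 2.
s(11) = 1·4² − 2 = 14.

14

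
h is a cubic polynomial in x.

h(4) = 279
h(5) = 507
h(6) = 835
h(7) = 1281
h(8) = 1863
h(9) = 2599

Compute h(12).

5911

First differences: 228, 328, 446, 582, 736. Second differences: 100, 118, 136, 154. Third differences: 18, 18, 18.
Level-3 differences are constant, so h has degree 3.
Fitting a degree-3 polynomial gives h(x) = 3x³ + 5x² + 7.
Then h(12) = 5911.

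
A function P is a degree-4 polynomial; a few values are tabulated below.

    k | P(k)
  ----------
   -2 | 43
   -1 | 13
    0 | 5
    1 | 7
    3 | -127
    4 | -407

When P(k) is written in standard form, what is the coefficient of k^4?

-1

Write P(k) = ak^4 + bk³ + ck² + dk + e; the 6 given values yield a linear system in the 5 coefficients.
Solving, P(k) = -k^4 - 4k³ + 6k² + k + 5.
The coefficient of k^4 is -1.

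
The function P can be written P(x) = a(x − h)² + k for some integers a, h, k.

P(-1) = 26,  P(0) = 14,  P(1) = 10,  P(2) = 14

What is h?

1

First differences -12, -4, 4; second difference 8 = 2a, so a = 4.
Expanding, the x-coefficient is −2ah = -8h; matching it to the data gives h = 1, and then k = 10.
So P(x) = 4(x − 1)² + 10.
Hence h = 1.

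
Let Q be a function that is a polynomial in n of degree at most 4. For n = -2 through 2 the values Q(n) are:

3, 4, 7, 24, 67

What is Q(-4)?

Write Q(n) = an^4 + bn³ + cn² + dn + e; the 5 given values yield a linear system in the 5 coefficients.
Solving, the leading coefficient vanishes, and Q(n) = 2n³ + 7n² + 8n + 7.
Then Q(-4) = -41.

-41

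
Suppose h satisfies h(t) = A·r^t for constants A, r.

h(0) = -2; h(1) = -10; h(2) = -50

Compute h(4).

-1250

Consecutive ratio: -10/(-2) = 5, and -50/(-10) = 5, so r = 5.
Then A·5^0 = -2 gives A = -2, and h(t) = -2·5^t.
h(4) = -2·5^4 = -1250.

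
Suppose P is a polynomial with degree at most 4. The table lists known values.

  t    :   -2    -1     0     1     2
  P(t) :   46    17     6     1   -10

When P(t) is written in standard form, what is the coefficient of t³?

-2

First differences: -29, -11, -5, -11. Second differences: 18, 6, -6. Third differences: -12, -12.
Level-3 differences are constant, so P has degree 3.
Fitting a degree-3 polynomial gives P(t) = -2t³ + 3t² - 6t + 6.
The coefficient of t³ is -2.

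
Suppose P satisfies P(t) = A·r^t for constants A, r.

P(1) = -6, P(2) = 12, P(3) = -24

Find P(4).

Consecutive ratio: 12/(-6) = -2, and -24/12 = -2, so r = -2.
Then A·(-2)^1 = -6 gives A = 3, and P(t) = 3·(-2)^t.
P(4) = 3·(-2)^4 = 48.

48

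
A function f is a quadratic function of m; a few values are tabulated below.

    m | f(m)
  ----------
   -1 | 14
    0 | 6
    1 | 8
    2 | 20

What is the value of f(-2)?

32

First differences: -8, 2, 12. Second differences: 10, 10.
Level-2 differences are constant, so f has degree 2.
Fitting a degree-2 polynomial gives f(m) = 5m² - 3m + 6.
Then f(-2) = 32.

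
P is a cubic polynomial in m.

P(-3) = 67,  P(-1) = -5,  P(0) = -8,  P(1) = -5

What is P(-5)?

307

Write P(m) = am³ + bm² + cm + d; the 4 given values yield a linear system in the 4 coefficients.
Solving, P(m) = -2m³ + 3m² + 2m - 8.
Then P(-5) = 307.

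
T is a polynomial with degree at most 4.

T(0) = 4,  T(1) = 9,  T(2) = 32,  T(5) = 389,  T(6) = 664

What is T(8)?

Write T(k) = ak^4 + bk³ + ck² + dk + e; the 5 given values yield a linear system in the 5 coefficients.
Solving, the leading coefficient vanishes, and T(k) = 3k³ + 2k + 4.
Then T(8) = 1556.

1556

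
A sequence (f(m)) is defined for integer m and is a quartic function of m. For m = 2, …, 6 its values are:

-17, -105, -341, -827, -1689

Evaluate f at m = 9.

Write f(m) = am^4 + bm³ + cm² + dm + e; the 5 given values yield a linear system in the 5 coefficients.
Solving, f(m) = -m^4 - 3m³ + 8m² - 6m + 3.
Then f(9) = -8151.

-8151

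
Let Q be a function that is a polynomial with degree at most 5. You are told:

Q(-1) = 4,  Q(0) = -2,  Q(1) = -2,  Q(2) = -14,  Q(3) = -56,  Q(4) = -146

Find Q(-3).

First differences: -6, 0, -12, -42, -90. Second differences: 6, -12, -30, -48. Third differences: -18, -18, -18.
Level-3 differences are constant, so Q has degree 3.
Fitting a degree-3 polynomial gives Q(n) = -3n³ + 3n² - 2.
Then Q(-3) = 106.

106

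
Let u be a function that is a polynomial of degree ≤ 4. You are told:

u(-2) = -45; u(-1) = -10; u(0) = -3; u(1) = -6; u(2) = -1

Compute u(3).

30

First differences: 35, 7, -3, 5. Second differences: -28, -10, 8. Third differences: 18, 18.
Level-3 differences are constant, so u has degree 3.
Extending the table by one column gives the next first difference 31, so u(3) = -1 + 31 = 30.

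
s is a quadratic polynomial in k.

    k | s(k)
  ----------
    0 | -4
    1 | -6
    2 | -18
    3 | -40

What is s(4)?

-72

Write s(k) = ak² + bk + c; the 4 given values yield a linear system in the 3 coefficients.
Solving, s(k) = -5k² + 3k - 4.
Then s(4) = -72.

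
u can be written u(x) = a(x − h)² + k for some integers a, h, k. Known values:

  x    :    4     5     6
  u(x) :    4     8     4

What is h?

5

First differences 4, -4; second difference -8 = 2a, so a = -4.
Expanding, the x-coefficient is −2ah = 8h; matching it to the data gives h = 5, and then k = 8.
So u(x) = -4(x − 5)² + 8.
Hence h = 5.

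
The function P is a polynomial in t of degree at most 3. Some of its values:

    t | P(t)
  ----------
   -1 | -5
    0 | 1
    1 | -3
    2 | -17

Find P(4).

-75

Write P(t) = at³ + bt² + ct + d; the 4 given values yield a linear system in the 4 coefficients.
Solving, the leading coefficient vanishes, and P(t) = -5t² + t + 1.
Then P(4) = -75.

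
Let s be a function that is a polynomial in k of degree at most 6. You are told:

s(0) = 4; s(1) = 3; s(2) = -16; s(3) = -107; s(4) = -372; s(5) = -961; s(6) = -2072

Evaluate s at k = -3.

Write s(k) = ak^6 + bk^5 + ck^4 + dk³ + ek² + pk + q; the 7 given values yield a linear system in the 7 coefficients.
Solving, the top 2 coefficients vanish, and s(k) = -2k^4 + 3k³ - 4k² + 2k + 4.
Then s(-3) = -281.

-281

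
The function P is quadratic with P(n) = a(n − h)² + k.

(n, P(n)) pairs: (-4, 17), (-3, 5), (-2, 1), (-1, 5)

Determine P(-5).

37

First differences -12, -4, 4; second difference 8 = 2a, so a = 4.
Expanding, the n-coefficient is −2ah = -8h; matching it to the data gives h = -2, and then k = 1.
So P(n) = 4(n + 2)² + 1.
P(-5) = 4·(-3)² + 1 = 37.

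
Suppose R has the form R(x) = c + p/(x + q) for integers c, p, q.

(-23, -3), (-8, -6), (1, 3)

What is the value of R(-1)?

(R(x) − c)(x + q) = p for each data point; the three points give a linear system in c and q, then p follows.
Solving: c = -2, q = 3, p = 20, so R(x) = -2 + 20/(x + 3).
Then R(-1) = -2 + 20/2 = 8.

8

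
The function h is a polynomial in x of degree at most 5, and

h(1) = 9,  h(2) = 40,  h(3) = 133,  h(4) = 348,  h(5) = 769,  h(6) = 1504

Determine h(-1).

13

First differences: 31, 93, 215, 421, 735. Second differences: 62, 122, 206, 314. Third differences: 60, 84, 108. Fourth differences: 24, 24.
Level-4 differences are constant, so h has degree 4.
Fitting a degree-4 polynomial gives h(x) = x^4 + 6x² - 2x + 4.
Then h(-1) = 13.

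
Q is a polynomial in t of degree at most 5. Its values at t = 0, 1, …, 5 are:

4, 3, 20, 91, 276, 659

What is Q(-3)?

First differences: -1, 17, 71, 185, 383. Second differences: 18, 54, 114, 198. Third differences: 36, 60, 84. Fourth differences: 24, 24.
Level-4 differences are constant, so Q has degree 4.
Fitting a degree-4 polynomial gives Q(t) = t^4 + 2t² - 4t + 4.
Then Q(-3) = 115.

115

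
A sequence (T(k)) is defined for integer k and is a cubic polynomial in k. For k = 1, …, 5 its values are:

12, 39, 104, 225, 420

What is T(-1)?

Write T(k) = ak³ + bk² + ck + d; the 5 given values yield a linear system in the 4 coefficients.
Solving, T(k) = 3k³ + k² + 3k + 5.
Then T(-1) = 0.

0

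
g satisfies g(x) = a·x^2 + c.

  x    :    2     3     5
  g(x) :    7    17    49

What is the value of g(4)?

From g(2) = 7 and g(3) = 17: 4a + c = 7 and 9a + c = 17.
Subtracting: 5a = 10, so a = 2; then c = 7 − 2·4 = -1.
So g(x) = 2x² − 1, and g(4) = 31.

31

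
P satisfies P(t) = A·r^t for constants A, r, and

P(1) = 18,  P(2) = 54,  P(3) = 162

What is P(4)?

Consecutive ratio: 54/18 = 3, and 162/54 = 3, so r = 3.
Then A·3^1 = 18 gives A = 6, and P(t) = 6·3^t.
P(4) = 6·3^4 = 486.

486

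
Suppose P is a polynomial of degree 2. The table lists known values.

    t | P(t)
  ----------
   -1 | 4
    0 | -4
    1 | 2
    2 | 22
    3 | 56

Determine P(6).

242

Write P(t) = at² + bt + c; the 5 given values yield a linear system in the 3 coefficients.
Solving, P(t) = 7t² - t - 4.
Then P(6) = 242.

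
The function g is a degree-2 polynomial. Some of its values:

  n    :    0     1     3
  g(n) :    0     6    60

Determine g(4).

Write g(n) = an² + bn + c; the 3 given values yield a linear system in the 3 coefficients.
Solving, g(n) = 7n² - n.
Then g(4) = 108.

108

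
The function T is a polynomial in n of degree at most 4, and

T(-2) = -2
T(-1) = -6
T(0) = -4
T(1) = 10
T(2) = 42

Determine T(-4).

First differences: -4, 2, 14, 32. Second differences: 6, 12, 18. Third differences: 6, 6.
Level-3 differences are constant, so T has degree 3.
Fitting a degree-3 polynomial gives T(n) = n³ + 6n² + 7n - 4.
Then T(-4) = 0.

0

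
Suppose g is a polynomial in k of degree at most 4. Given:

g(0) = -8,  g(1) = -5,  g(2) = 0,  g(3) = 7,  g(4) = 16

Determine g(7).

First differences: 3, 5, 7, 9. Second differences: 2, 2, 2.
Level-2 differences are constant, so g has degree 2.
Fitting a degree-2 polynomial gives g(k) = k² + 2k - 8.
Then g(7) = 55.

55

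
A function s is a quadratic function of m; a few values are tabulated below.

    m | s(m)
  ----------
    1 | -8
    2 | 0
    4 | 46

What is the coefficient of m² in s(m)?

5

Write s(m) = am² + bm + c; the 3 given values yield a linear system in the 3 coefficients.
Solving, s(m) = 5m² - 7m - 6.
The coefficient of m² is 5.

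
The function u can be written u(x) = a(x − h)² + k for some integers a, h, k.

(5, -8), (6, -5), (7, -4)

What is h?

First differences 3, 1; second difference -2 = 2a, so a = -1.
Expanding, the x-coefficient is −2ah = 2h; matching it to the data gives h = 7, and then k = -4.
So u(x) = -1(x − 7)² − 4.
Hence h = 7.

7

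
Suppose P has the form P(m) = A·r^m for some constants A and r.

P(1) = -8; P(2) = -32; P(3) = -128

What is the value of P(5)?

-2048

Consecutive ratio: -32/(-8) = 4, and -128/(-32) = 4, so r = 4.
Then A·4^1 = -8 gives A = -2, and P(m) = -2·4^m.
P(5) = -2·4^5 = -2048.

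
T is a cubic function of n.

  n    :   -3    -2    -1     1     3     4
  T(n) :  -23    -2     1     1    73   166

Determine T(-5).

-167

Write T(n) = an³ + bn² + cn + d; the 6 given values yield a linear system in the 4 coefficients.
Solving, T(n) = 2n³ + 3n² - 2n - 2.
Then T(-5) = -167.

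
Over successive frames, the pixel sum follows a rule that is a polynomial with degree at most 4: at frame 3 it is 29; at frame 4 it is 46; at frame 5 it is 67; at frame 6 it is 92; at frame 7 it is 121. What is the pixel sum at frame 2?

16

Write the value at t as g(t).
First differences: 17, 21, 25, 29. Second differences: 4, 4, 4.
Level-2 differences are constant, so g has degree 2.
Fitting a degree-2 polynomial gives g(t) = 2t² + 3t + 2.
Then g(2) = 16.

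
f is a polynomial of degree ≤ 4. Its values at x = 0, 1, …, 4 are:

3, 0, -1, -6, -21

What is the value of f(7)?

First differences: -3, -1, -5, -15. Second differences: 2, -4, -10. Third differences: -6, -6.
Level-3 differences are constant, so f has degree 3.
Fitting a degree-3 polynomial gives f(x) = -x³ + 4x² - 6x + 3.
Then f(7) = -186.

-186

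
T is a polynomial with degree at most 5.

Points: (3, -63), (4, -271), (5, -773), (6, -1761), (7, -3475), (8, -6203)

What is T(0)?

First differences: -208, -502, -988, -1714, -2728. Second differences: -294, -486, -726, -1014. Third differences: -192, -240, -288. Fourth differences: -48, -48.
Level-4 differences are constant, so T has degree 4.
Fitting a degree-4 polynomial gives T(m) = -2m^4 + 4m³ - m² + m - 3.
The constant term is T(0) = -3.

-3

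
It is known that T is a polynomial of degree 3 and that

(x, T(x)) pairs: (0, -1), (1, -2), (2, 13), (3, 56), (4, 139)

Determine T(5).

274

Write T(x) = ax³ + bx² + cx + d; the 5 given values yield a linear system in the 4 coefficients.
Solving, T(x) = 2x³ + 2x² - 5x - 1.
Then T(5) = 274.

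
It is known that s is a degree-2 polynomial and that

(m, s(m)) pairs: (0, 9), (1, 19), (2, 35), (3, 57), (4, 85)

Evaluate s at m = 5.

Write s(m) = am² + bm + c; the 5 given values yield a linear system in the 3 coefficients.
Solving, s(m) = 3m² + 7m + 9.
Then s(5) = 119.

119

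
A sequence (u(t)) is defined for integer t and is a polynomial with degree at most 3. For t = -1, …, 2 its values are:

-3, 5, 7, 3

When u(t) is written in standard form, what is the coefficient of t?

5

First differences: 8, 2, -4. Second differences: -6, -6.
Level-2 differences are constant, so u has degree 2.
Fitting a degree-2 polynomial gives u(t) = -3t² + 5t + 5.
The coefficient of t is 5.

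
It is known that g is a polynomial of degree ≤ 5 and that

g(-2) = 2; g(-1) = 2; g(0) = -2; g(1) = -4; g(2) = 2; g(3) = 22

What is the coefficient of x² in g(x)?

Write g(x) = ax^5 + bx^4 + cx³ + dx² + ex + p; the 6 given values yield a linear system in the 6 coefficients.
Solving, the top 2 coefficients vanish, and g(x) = x³ + x² - 4x - 2.
The coefficient of x² is 1.

1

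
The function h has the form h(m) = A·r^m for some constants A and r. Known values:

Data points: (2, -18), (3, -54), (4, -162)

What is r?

3

Consecutive ratio: -54/(-18) = 3, and -162/(-54) = 3, so r = 3.
Then A·3^2 = -18 gives A = -2, and h(m) = -2·3^m.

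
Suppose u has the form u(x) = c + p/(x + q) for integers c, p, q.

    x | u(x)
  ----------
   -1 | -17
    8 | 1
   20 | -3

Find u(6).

(u(x) − c)(x + q) = p for each data point; the three points give a linear system in c and q, then p follows.
Solving: c = -5, q = -2, p = 36, so u(x) = -5 + 36/(x − 2).
Then u(6) = -5 + 36/4 = 4.

4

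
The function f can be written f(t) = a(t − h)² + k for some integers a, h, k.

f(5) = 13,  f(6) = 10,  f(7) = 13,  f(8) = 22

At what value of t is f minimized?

6

First differences -3, 3, 9; second difference 6 = 2a, so a = 3.
Expanding, the t-coefficient is −2ah = -6h; matching it to the data gives h = 6, and then k = 10.
So f(t) = 3(t − 6)² + 10.
Hence h = 6.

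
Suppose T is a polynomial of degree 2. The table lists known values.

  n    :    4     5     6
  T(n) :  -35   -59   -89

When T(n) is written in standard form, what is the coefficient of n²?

Write T(n) = an² + bn + c; the 3 given values yield a linear system in the 3 coefficients.
Solving, T(n) = -3n² + 3n + 1.
The coefficient of n² is -3.

-3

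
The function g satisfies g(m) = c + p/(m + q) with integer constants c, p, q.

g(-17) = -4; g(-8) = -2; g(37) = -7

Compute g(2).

(g(m) − c)(m + q) = p for each data point; the three points give a linear system in c and q, then p follows.
Solving: c = -6, q = -1, p = -36, so g(m) = -6 − 36/(m − 1).
Then g(2) = -6 − 36/1 = -42.

-42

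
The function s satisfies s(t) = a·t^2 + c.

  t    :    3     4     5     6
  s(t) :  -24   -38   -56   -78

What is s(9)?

-168

From s(3) = -24 and s(4) = -38: 9a + c = -24 and 16a + c = -38.
Subtracting: 7a = -14, so a = -2; then c = -24 − (-2)·9 = -6.
So s(t) = -2t² − 6, and s(9) = -168.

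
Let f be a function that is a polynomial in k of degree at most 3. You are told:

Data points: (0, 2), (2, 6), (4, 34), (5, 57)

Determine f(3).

17

Write f(k) = ak³ + bk² + ck + d; the 4 given values yield a linear system in the 4 coefficients.
Solving, the leading coefficient vanishes, and f(k) = 3k² - 4k + 2.
Then f(3) = 17.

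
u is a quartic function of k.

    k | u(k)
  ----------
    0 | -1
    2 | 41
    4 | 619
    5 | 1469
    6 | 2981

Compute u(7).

Write u(k) = ak^4 + bk³ + ck² + dk + e; the 5 given values yield a linear system in the 5 coefficients.
Solving, u(k) = 2k^4 + 2k³ - k² - k - 1.
Then u(7) = 5431.

5431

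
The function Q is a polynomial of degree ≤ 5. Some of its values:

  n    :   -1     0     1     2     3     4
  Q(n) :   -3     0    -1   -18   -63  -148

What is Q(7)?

-763

First differences: 3, -1, -17, -45, -85. Second differences: -4, -16, -28, -40. Third differences: -12, -12, -12.
Level-3 differences are constant, so Q has degree 3.
Fitting a degree-3 polynomial gives Q(n) = -2n³ - 2n² + 3n.
Then Q(7) = -763.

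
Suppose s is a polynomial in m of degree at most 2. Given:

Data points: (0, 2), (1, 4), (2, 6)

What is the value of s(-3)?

-4

First differences: 2, 2.
Level-1 differences are constant, so s has degree 1.
Fitting a degree-1 polynomial gives s(m) = 2m + 2.
Then s(-3) = -4.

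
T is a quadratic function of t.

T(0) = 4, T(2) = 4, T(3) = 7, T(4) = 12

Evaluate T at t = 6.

Write T(t) = at² + bt + c; the 4 given values yield a linear system in the 3 coefficients.
Solving, T(t) = t² - 2t + 4.
Then T(6) = 28.

28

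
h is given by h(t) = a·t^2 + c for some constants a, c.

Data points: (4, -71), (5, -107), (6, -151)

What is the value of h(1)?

From h(4) = -71 and h(5) = -107: 16a + c = -71 and 25a + c = -107.
Subtracting: 9a = -36, so a = -4; then c = -71 − (-4)·16 = -7.
So h(t) = -4t² − 7, and h(1) = -11.

-11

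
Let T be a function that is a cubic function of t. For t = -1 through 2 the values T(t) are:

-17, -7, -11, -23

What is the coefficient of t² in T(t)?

Write T(t) = at³ + bt² + ct + d; the 4 given values yield a linear system in the 4 coefficients.
Solving, T(t) = t³ - 7t² + 2t - 7.
The coefficient of t² is -7.

-7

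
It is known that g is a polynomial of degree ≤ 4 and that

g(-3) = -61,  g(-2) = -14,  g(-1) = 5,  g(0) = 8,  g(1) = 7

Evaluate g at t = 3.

Write g(t) = at^4 + bt³ + ct² + dt + e; the 5 given values yield a linear system in the 5 coefficients.
Solving, the leading coefficient vanishes, and g(t) = 2t³ - 2t² - t + 8.
Then g(3) = 41.

41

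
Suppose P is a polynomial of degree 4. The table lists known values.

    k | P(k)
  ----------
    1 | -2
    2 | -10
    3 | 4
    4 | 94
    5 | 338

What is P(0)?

Write P(k) = ak^4 + bk³ + ck² + dk + e; the 5 given values yield a linear system in the 5 coefficients.
Solving, P(k) = k^4 - k³ - 8k² + 8k - 2.
The constant term is P(0) = -2.

-2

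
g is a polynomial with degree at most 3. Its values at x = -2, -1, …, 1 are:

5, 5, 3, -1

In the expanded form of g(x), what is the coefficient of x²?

-1

Write g(x) = ax³ + bx² + cx + d; the 4 given values yield a linear system in the 4 coefficients.
Solving, the leading coefficient vanishes, and g(x) = -x² - 3x + 3.
The coefficient of x² is -1.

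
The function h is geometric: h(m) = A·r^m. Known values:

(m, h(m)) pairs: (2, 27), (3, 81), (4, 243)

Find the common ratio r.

3

Consecutive ratio: 81/27 = 3, and 243/81 = 3, so r = 3.
Then A·3^2 = 27 gives A = 3, and h(m) = 3·3^m.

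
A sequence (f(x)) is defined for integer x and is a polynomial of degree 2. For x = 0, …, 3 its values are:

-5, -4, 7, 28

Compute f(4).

59

Write f(x) = ax² + bx + c; the 4 given values yield a linear system in the 3 coefficients.
Solving, f(x) = 5x² - 4x - 5.
Then f(4) = 59.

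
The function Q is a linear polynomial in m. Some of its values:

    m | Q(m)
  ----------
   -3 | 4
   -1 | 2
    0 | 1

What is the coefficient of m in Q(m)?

Write Q(m) = am + b; the 3 given values yield a linear system in the 2 coefficients.
Solving, Q(m) = -m + 1.
The coefficient of m is -1.

-1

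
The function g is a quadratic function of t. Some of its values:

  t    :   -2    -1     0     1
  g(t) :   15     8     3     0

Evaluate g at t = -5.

First differences: -7, -5, -3. Second differences: 2, 2.
Level-2 differences are constant, so g has degree 2.
Fitting a degree-2 polynomial gives g(t) = t² - 4t + 3.
Then g(-5) = 48.

48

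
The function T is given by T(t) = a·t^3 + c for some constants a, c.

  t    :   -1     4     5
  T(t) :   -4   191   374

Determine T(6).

From T(-1) = -4 and T(4) = 191: -1a + c = -4 and 64a + c = 191.
Subtracting: 65a = 195, so a = 3; then c = -4 − 3·(-1) = -1.
So T(t) = 3t³ − 1, and T(6) = 647.

647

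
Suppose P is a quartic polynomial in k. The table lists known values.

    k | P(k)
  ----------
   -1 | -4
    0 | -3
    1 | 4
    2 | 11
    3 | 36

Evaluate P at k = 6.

Write P(k) = ak^4 + bk³ + ck² + dk + e; the 5 given values yield a linear system in the 5 coefficients.
Solving, P(k) = k^4 - 3k³ + 2k² + 7k - 3.
Then P(6) = 759.

759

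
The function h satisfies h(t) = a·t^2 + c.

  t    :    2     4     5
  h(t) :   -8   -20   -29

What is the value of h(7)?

From h(2) = -8 and h(4) = -20: 4a + c = -8 and 16a + c = -20.
Subtracting: 12a = -12, so a = -1; then c = -8 − (-1)·4 = -4.
So h(t) = -1t² − 4, and h(7) = -53.

-53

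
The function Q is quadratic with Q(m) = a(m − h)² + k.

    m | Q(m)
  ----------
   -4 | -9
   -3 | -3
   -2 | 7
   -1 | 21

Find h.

-5

First differences 6, 10, 14; second difference 4 = 2a, so a = 2.
Expanding, the m-coefficient is −2ah = -4h; matching it to the data gives h = -5, and then k = -11.
So Q(m) = 2(m + 5)² − 11.
Hence h = -5.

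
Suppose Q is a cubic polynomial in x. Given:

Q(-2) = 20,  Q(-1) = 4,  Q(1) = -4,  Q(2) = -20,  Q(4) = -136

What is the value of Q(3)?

-60

Write Q(x) = ax³ + bx² + cx + d; the 5 given values yield a linear system in the 4 coefficients.
Solving, Q(x) = -2x³ - 2x.
Then Q(3) = -60.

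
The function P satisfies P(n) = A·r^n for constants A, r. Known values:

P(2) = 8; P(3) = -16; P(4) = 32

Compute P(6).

128

Consecutive ratio: -16/8 = -2, and 32/(-16) = -2, so r = -2.
Then A·(-2)^2 = 8 gives A = 2, and P(n) = 2·(-2)^n.
P(6) = 2·(-2)^6 = 128.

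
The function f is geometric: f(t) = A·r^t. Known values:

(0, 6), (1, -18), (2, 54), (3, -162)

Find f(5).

-1458

Consecutive ratio: -18/6 = -3, and 54/(-18) = -3, so r = -3.
Then A·(-3)^0 = 6 gives A = 6, and f(t) = 6·(-3)^t.
f(5) = 6·(-3)^5 = -1458.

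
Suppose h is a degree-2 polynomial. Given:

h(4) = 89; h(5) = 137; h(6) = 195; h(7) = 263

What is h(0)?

-3

Write h(t) = at² + bt + c; the 4 given values yield a linear system in the 3 coefficients.
Solving, h(t) = 5t² + 3t - 3.
The constant term is h(0) = -3.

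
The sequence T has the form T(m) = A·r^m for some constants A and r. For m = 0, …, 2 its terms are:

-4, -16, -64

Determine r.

4

Consecutive ratio: -16/(-4) = 4, and -64/(-16) = 4, so r = 4.
Then A·4^0 = -4 gives A = -4, and T(m) = -4·4^m.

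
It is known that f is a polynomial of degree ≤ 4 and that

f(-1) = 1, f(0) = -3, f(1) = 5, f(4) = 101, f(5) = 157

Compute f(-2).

Write f(k) = ak^4 + bk³ + ck² + dk + e; the 5 given values yield a linear system in the 5 coefficients.
Solving, the top 2 coefficients vanish, and f(k) = 6k² + 2k - 3.
Then f(-2) = 17.

17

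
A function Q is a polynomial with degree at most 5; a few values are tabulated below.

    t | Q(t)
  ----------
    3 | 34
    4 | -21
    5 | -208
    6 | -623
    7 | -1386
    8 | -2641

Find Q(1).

12

First differences: -55, -187, -415, -763, -1255. Second differences: -132, -228, -348, -492. Third differences: -96, -120, -144. Fourth differences: -24, -24.
Level-4 differences are constant, so Q has degree 4.
Fitting a degree-4 polynomial gives Q(t) = -t^4 + 2t³ + 7t² - 3t + 7.
Then Q(1) = 12.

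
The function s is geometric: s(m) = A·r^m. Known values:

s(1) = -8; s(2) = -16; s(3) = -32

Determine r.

Consecutive ratio: -16/(-8) = 2, and -32/(-16) = 2, so r = 2.
Then A·2^1 = -8 gives A = -4, and s(m) = -4·2^m.

2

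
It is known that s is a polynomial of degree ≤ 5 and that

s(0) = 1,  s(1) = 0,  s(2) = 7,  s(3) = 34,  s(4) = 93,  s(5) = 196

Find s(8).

First differences: -1, 7, 27, 59, 103. Second differences: 8, 20, 32, 44. Third differences: 12, 12, 12.
Level-3 differences are constant, so s has degree 3.
Fitting a degree-3 polynomial gives s(x) = 2x³ - 2x² - x + 1.
Then s(8) = 889.

889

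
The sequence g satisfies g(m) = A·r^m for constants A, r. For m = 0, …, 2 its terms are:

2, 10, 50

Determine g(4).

1250

Consecutive ratio: 10/2 = 5, and 50/10 = 5, so r = 5.
Then A·5^0 = 2 gives A = 2, and g(m) = 2·5^m.
g(4) = 2·5^4 = 1250.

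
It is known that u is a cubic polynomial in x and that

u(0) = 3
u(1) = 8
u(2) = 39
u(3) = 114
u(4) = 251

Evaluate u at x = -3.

-36

First differences: 5, 31, 75, 137. Second differences: 26, 44, 62. Third differences: 18, 18.
Level-3 differences are constant, so u has degree 3.
Fitting a degree-3 polynomial gives u(x) = 3x³ + 4x² - 2x + 3.
Then u(-3) = -36.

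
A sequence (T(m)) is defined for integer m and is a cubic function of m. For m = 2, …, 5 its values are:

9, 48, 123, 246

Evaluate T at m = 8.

Write T(m) = am³ + bm² + cm + d; the 4 given values yield a linear system in the 4 coefficients.
Solving, T(m) = 2m³ + m - 9.
Then T(8) = 1023.

1023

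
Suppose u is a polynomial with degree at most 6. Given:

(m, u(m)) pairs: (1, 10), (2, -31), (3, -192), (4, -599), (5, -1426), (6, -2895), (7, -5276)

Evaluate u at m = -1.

-4

First differences: -41, -161, -407, -827, -1469, -2381. Second differences: -120, -246, -420, -642, -912. Third differences: -126, -174, -222, -270. Fourth differences: -48, -48, -48.
Level-4 differences are constant, so u has degree 4.
Fitting a degree-4 polynomial gives u(m) = -2m^4 - m³ - 4m² + 8m + 9.
Then u(-1) = -4.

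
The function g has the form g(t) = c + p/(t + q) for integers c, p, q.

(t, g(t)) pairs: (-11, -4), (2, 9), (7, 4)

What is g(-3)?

(g(t) − c)(t + q) = p for each data point; the three points give a linear system in c and q, then p follows.
Solving: c = 0, q = 2, p = 36, so g(t) = 36/(t + 2).
Then g(-3) = 0 + 36/(-1) = -36.

-36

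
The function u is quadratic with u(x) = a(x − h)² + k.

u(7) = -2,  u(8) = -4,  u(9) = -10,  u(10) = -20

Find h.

7

First differences -2, -6, -10; second difference -4 = 2a, so a = -2.
Expanding, the x-coefficient is −2ah = 4h; matching it to the data gives h = 7, and then k = -2.
So u(x) = -2(x − 7)² − 2.
Hence h = 7.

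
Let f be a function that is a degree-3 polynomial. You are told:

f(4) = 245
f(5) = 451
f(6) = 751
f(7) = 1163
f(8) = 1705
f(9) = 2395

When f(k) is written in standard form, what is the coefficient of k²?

2

First differences: 206, 300, 412, 542, 690. Second differences: 94, 112, 130, 148. Third differences: 18, 18, 18.
Level-3 differences are constant, so f has degree 3.
Fitting a degree-3 polynomial gives f(k) = 3k³ + 2k² + 5k + 1.
The coefficient of k² is 2.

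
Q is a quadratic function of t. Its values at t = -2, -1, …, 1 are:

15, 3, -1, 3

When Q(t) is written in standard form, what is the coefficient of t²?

4

First differences: -12, -4, 4. Second differences: 8, 8.
Level-2 differences are constant, so Q has degree 2.
Fitting a degree-2 polynomial gives Q(t) = 4t² - 1.
The coefficient of t² is 4.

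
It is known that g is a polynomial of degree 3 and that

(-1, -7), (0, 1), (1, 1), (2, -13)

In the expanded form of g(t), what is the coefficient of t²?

-4

Write g(t) = at³ + bt² + ct + d; the 4 given values yield a linear system in the 4 coefficients.
Solving, g(t) = -t³ - 4t² + 5t + 1.
The coefficient of t² is -4.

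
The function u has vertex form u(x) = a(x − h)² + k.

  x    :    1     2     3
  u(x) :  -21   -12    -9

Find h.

First differences 9, 3; second difference -6 = 2a, so a = -3.
Expanding, the x-coefficient is −2ah = 6h; matching it to the data gives h = 3, and then k = -9.
So u(x) = -3(x − 3)² − 9.
Hence h = 3.

3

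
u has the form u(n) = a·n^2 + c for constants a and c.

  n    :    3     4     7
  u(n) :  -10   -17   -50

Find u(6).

From u(3) = -10 and u(4) = -17: 9a + c = -10 and 16a + c = -17.
Subtracting: 7a = -7, so a = -1; then c = -10 − (-1)·9 = -1.
So u(n) = -1n² − 1, and u(6) = -37.

-37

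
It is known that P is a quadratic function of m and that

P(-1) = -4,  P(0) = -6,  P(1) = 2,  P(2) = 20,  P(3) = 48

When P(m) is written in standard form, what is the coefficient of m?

First differences: -2, 8, 18, 28. Second differences: 10, 10, 10.
Level-2 differences are constant, so P has degree 2.
Fitting a degree-2 polynomial gives P(m) = 5m² + 3m - 6.
The coefficient of m is 3.

3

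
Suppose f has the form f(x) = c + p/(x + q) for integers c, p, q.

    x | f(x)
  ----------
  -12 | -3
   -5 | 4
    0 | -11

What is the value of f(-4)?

(f(x) − c)(x + q) = p for each data point; the three points give a linear system in c and q, then p follows.
Solving: c = -5, q = 3, p = -18, so f(x) = -5 − 18/(x + 3).
Then f(-4) = -5 − 18/(-1) = 13.

13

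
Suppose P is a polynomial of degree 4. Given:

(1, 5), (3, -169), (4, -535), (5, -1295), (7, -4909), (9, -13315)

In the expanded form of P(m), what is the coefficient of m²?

-3

Write P(m) = am^4 + bm³ + cm² + dm + e; the 6 given values yield a linear system in the 5 coefficients.
Solving, P(m) = -2m^4 - 3m² + 5m + 5.
The coefficient of m² is -3.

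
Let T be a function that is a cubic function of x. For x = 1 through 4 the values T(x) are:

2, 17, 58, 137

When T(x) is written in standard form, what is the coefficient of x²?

1

Write T(x) = ax³ + bx² + cx + d; the 4 given values yield a linear system in the 4 coefficients.
Solving, T(x) = 2x³ + x² - 2x + 1.
The coefficient of x² is 1.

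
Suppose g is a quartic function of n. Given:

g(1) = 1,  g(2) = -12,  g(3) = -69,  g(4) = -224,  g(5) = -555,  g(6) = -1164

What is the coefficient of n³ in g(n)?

First differences: -13, -57, -155, -331, -609. Second differences: -44, -98, -176, -278. Third differences: -54, -78, -102. Fourth differences: -24, -24.
Level-4 differences are constant, so g has degree 4.
Fitting a degree-4 polynomial gives g(n) = -n^4 + n³ - 3n² + 4n.
The coefficient of n³ is 1.

1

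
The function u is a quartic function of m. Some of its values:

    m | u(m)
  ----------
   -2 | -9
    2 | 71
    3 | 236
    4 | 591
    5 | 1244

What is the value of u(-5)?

Write u(m) = am^4 + bm³ + cm² + dm + e; the 5 given values yield a linear system in the 5 coefficients.
Solving, u(m) = m^4 + 4m³ + 4m² + 4m - 1.
Then u(-5) = 204.

204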